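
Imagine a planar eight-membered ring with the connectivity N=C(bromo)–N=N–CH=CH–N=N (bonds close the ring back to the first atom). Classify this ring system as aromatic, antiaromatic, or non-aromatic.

Check conjugation: each doubly-bonded ring atom is sp² with one p-orbital electron; each sp² =N– keeps its lone pair in-plane and puts one electron into the π system — every position has a p orbital, so the cyclic π system is continuous.
π-electron count: 4 × 2 = 8 from the 4 double-bond units.
A 4n π count (8, n = 2) in a planar conjugated ring means antiaromatic.

Antiaromatic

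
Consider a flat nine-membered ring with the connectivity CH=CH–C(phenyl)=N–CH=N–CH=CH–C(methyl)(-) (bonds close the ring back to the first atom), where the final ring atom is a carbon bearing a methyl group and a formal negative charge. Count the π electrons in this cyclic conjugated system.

10

All ring atoms are sp² and supply a p orbital to the ring (every atom in a ring double bond is sp² and brings one electron to the p orbital; the doubly-bonded nitrogens are pyridine-type — their lone pairs lie in the ring plane, leaving one electron in the p orbital; the carbanion's lone pair occupies the p orbital); the conjugation is uninterrupted.
π-electron count: 4 × 2 = 8 from the double-bond units + 2 from the C(methyl)(-) atom = 10.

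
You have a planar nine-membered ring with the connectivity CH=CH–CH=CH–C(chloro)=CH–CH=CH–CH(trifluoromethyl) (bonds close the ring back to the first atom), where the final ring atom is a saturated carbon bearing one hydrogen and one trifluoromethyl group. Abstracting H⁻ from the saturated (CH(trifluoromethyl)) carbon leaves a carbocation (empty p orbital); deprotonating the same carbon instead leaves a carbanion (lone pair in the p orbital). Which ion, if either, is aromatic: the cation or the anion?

The anion

Once that carbon is sp², every ring atom has a p orbital and both ions are fully conjugated.
Cation: 4 × 2 + 0 = 8 π electrons → 4(2), antiaromatic.
Anion: 4 × 2 + 2 = 10 π electrons → 4(2)+2, aromatic.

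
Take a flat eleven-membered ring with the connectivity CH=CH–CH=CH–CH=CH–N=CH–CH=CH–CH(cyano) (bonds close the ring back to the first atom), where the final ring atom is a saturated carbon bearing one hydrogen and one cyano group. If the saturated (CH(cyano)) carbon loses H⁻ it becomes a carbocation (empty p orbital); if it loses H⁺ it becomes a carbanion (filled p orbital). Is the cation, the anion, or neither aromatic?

The cation

In both ions every ring atom is sp² and contributes a p orbital, so both rings are fully conjugated.
Cation: 5 × 2 + 0 = 10 π electrons → 4(2)+2, aromatic.
Anion: 5 × 2 + 2 = 12 π electrons → 4(3), antiaromatic.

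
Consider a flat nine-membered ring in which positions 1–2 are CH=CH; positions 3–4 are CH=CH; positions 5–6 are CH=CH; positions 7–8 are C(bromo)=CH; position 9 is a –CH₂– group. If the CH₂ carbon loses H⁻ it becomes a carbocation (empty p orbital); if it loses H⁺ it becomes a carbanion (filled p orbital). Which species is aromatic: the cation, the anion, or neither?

The anion

Once that carbon is sp², every ring atom has a p orbital and both ions are fully conjugated.
Cation: 4 × 2 + 0 = 8 π electrons → 4(2), antiaromatic.
Anion: 4 × 2 + 2 = 10 π electrons → 4(2)+2, aromatic.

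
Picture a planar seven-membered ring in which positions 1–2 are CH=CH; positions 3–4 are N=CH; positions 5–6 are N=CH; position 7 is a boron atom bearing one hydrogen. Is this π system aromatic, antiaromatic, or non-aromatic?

The p orbitals form a continuous loop: every atom in a ring double bond is sp² and brings one electron to the p orbital; each =N– nitrogen is pyridine-type (lone pair in the sp² plane, one electron in the p orbital); the boron has an empty p orbital. The ring is fully conjugated.
Tallying contributions gives 3 × 2 = 6 from the double-bond units + 0 from the BH atom = 6.
6 = 4(1) + 2, which satisfies Hückel's 4n+2 rule.

Aromatic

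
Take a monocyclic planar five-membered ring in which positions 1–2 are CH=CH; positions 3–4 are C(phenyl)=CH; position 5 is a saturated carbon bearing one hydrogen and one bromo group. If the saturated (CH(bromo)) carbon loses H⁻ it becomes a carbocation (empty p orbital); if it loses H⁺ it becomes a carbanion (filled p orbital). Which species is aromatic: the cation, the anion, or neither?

Once that carbon is sp², every ring atom has a p orbital and both ions are fully conjugated.
Cation: 2 × 2 + 0 = 4 π electrons → 4(1), antiaromatic.
Anion: 2 × 2 + 2 = 6 π electrons → 4(1)+2, aromatic.

The anion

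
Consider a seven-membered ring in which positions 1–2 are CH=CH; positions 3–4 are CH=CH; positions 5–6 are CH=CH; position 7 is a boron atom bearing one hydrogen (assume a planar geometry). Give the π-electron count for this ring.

6

Every ring atom contributes a p orbital perpendicular to the ring (every atom in a ring double bond is sp² and brings one electron to the p orbital; the boron has an empty p orbital), so the π system is cyclic and fully conjugated.
π-electron count: 3 × 2 = 6 from the double-bond units + 0 from the BH atom = 6.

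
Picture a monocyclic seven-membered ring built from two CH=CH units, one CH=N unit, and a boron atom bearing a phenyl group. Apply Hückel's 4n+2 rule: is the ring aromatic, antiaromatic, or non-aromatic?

Aromatic

The p orbitals form a continuous loop: the double-bond atoms are sp², each contributing one p electron; each sp² =N– keeps its lone pair in-plane and puts one electron into the π system; the boron has an empty p orbital. The ring is fully conjugated.
Tallying contributions gives 3 × 2 = 6 from the double-bond units + 0 from the B(phenyl) atom = 6.
That gives a 4n+2 count (6, n = 1).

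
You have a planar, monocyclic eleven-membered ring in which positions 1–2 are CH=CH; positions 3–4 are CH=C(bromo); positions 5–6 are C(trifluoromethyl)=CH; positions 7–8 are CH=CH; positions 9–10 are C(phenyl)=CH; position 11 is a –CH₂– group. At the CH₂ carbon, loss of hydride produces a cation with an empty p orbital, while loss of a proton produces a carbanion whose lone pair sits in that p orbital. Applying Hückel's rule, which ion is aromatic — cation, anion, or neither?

The cation

Both ions have a continuous loop of p orbitals — each ring atom is sp².
Cation: 5 × 2 + 0 = 10 π electrons → 4(2)+2, aromatic.
Anion: 5 × 2 + 2 = 12 π electrons → 4(3), antiaromatic.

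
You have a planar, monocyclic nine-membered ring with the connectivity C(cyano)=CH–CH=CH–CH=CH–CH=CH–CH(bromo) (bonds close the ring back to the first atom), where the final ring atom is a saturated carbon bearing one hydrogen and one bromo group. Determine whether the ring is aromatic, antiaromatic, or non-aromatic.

Non-aromatic

At the CH(bromo) position, that saturated carbon is sp³ and has no p orbital in the ring π system; the ring's p-orbital overlap is broken there.
Hückel's rule only applies to fully conjugated rings, so this one is simply non-aromatic.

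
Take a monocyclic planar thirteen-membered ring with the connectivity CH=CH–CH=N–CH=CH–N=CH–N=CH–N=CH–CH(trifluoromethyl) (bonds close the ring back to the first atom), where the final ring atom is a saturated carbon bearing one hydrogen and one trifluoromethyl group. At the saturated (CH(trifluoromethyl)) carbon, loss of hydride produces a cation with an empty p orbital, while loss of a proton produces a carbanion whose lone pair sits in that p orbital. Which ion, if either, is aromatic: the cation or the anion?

In both ions every ring atom is sp² and contributes a p orbital, so both rings are fully conjugated.
Cation: 6 × 2 + 0 = 12 π electrons → 4(3), antiaromatic.
Anion: 6 × 2 + 2 = 14 π electrons → 4(3)+2, aromatic.

The anion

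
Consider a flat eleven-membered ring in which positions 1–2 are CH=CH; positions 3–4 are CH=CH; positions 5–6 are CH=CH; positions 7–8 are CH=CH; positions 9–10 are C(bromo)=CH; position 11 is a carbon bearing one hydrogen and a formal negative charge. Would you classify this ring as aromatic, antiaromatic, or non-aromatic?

Check conjugation: every atom in a ring double bond is sp² and brings one electron to the p orbital; the carbanion's lone pair occupies the p orbital — every position has a p orbital, so the cyclic π system is continuous.
Counting π electrons: 5 × 2 = 10 from the double-bond units + 2 from the CH(-) atom = 12.
12 = 4(3); a planar, fully conjugated 4n system is antiaromatic.

Antiaromatic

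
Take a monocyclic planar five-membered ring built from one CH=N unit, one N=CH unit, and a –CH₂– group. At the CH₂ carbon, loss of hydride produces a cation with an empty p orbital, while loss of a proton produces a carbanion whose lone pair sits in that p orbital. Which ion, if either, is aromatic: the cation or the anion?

The anion

In either ion the ring is fully conjugated: every atom, including the new sp² carbon, supplies a p orbital.
Cation: 2 × 2 + 0 = 4 π electrons → 4(1), antiaromatic.
Anion: 2 × 2 + 2 = 6 π electrons → 4(1)+2, aromatic.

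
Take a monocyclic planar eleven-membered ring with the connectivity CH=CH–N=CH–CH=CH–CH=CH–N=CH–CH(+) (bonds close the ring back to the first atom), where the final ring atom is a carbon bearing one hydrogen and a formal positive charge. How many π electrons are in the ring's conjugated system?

All ring atoms are sp² and supply a p orbital to the ring (the double-bond atoms are sp², each contributing one p electron; each =N– nitrogen is pyridine-type (lone pair in the sp² plane, one electron in the p orbital); the carbocation has an empty p orbital); the conjugation is uninterrupted.
Tallying contributions gives 5 × 2 = 10 from the double-bond units + 0 from the CH(+) atom = 10.

10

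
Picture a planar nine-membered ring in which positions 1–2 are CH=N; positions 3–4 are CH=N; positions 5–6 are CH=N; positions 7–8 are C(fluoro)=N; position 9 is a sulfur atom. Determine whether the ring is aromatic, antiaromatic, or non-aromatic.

Aromatic

All ring atoms are sp² and supply a p orbital to the ring (every atom in a ring double bond is sp² and brings one electron to the p orbital; the doubly-bonded nitrogens are pyridine-type — their lone pairs lie in the ring plane, leaving one electron in the p orbital; the sulfur donates one lone pair from its p orbital); the conjugation is uninterrupted.
Tallying contributions gives 4 × 2 = 8 from the double-bond units + 2 from the S atom = 10.
10 = 4(2) + 2, which satisfies Hückel's 4n+2 rule.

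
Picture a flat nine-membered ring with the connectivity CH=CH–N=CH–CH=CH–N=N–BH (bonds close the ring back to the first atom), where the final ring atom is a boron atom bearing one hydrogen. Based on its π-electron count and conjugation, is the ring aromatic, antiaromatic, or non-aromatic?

Antiaromatic

Check conjugation: the double-bond atoms are sp², each contributing one p electron; the doubly-bonded nitrogens are pyridine-type — their lone pairs lie in the ring plane, leaving one electron in the p orbital; the boron has an empty p orbital — every position has a p orbital, so the cyclic π system is continuous.
Adding the contributions, 4 × 2 = 8 from the double-bond units + 0 from the BH atom = 8.
8 = 4(2); a planar, fully conjugated 4n system is antiaromatic.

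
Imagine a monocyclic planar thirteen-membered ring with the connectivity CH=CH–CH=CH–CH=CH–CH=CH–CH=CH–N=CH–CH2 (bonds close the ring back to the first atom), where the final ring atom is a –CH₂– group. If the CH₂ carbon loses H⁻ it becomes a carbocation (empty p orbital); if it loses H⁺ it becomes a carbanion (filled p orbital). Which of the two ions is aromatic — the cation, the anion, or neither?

In either ion the ring is fully conjugated: every atom, including the new sp² carbon, supplies a p orbital.
Cation: 6 × 2 + 0 = 12 π electrons → 4(3), antiaromatic.
Anion: 6 × 2 + 2 = 14 π electrons → 4(3)+2, aromatic.

The anion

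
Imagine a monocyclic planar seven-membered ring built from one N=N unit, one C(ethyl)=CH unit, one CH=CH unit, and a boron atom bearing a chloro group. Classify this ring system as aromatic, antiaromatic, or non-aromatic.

The p orbitals form a continuous loop: the double-bond atoms are sp², each contributing one p electron; each =N– nitrogen is pyridine-type (lone pair in the sp² plane, one electron in the p orbital); the boron has an empty p orbital. The ring is fully conjugated.
Tallying contributions gives 3 × 2 = 6 from the double-bond units + 0 from the B(chloro) atom = 6.
Since 6 = 4·1 + 2, the ring meets the 4n+2 criterion.

Aromatic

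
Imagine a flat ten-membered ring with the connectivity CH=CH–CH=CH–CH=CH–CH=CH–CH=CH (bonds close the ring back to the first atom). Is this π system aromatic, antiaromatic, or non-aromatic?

Aromatic

Every ring atom contributes a p orbital perpendicular to the ring (each doubly-bonded ring atom is sp² with one p-orbital electron), so the π system is cyclic and fully conjugated.
Adding the contributions, 5 × 2 = 10 from the 5 double-bond units.
10 = 4(2) + 2, which satisfies Hückel's 4n+2 rule.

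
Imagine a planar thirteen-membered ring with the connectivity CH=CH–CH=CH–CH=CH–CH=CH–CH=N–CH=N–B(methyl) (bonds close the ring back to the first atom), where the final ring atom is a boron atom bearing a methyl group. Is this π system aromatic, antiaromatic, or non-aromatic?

Antiaromatic

Every ring atom contributes a p orbital perpendicular to the ring (every atom in a ring double bond is sp² and brings one electron to the p orbital; the doubly-bonded nitrogens are pyridine-type — their lone pairs lie in the ring plane, leaving one electron in the p orbital; the boron has an empty p orbital), so the π system is cyclic and fully conjugated.
Tallying contributions gives 6 × 2 = 12 from the double-bond units + 0 from the B(methyl) atom = 12.
12 is a 4n count (n = 3), so the planar conjugated ring is antiaromatic.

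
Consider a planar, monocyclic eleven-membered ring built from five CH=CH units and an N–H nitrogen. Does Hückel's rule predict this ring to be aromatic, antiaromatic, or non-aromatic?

The p orbitals form a continuous loop: the double-bond atoms are sp², each contributing one p electron; the pyrrole-type nitrogen donates its lone pair from the p orbital. The ring is fully conjugated.
Counting π electrons: 5 × 2 = 10 from the double-bond units + 2 from the NH atom = 12.
12 = 4(3); a planar, fully conjugated 4n system is antiaromatic.

Antiaromatic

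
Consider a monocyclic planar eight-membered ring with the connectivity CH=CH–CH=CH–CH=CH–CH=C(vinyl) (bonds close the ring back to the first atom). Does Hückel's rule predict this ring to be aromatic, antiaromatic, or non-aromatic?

Antiaromatic

Every ring atom contributes a p orbital perpendicular to the ring (the double-bond atoms are sp², each contributing one p electron), so the π system is cyclic and fully conjugated.
Adding the contributions, 4 × 2 = 8 from the 4 double-bond units.
With 8 = 4·2 π electrons, Hückel's rule classifies the planar ring as antiaromatic.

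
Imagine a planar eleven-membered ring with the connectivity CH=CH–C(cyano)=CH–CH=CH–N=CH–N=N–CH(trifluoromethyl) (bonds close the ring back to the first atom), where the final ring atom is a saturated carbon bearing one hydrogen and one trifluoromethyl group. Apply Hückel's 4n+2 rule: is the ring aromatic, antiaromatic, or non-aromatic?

Because that saturated carbon is sp³ and has no p orbital in the ring π system at the CH(trifluoromethyl) position, the π system cannot extend all the way around the ring.
Without a continuous loop of overlapping p orbitals the Hückel electron count never comes into play.

Non-aromatic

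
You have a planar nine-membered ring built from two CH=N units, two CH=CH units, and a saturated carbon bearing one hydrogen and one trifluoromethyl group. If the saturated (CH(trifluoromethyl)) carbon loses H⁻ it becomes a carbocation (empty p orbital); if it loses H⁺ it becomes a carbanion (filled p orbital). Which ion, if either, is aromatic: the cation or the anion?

Both ions have a continuous loop of p orbitals — each ring atom is sp².
Cation: 4 × 2 + 0 = 8 π electrons → 4(2), antiaromatic.
Anion: 4 × 2 + 2 = 10 π electrons → 4(2)+2, aromatic.

The anion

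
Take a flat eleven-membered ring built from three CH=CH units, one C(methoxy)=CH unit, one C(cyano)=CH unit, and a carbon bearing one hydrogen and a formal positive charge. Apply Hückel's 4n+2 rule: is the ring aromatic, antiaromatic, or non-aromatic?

Aromatic

The p orbitals form a continuous loop: the double-bond atoms are sp², each contributing one p electron; the carbocation has an empty p orbital. The ring is fully conjugated.
Adding the contributions, 5 × 2 = 10 from the double-bond units + 0 from the CH(+) atom = 10.
10 = 4(2) + 2, which satisfies Hückel's 4n+2 rule.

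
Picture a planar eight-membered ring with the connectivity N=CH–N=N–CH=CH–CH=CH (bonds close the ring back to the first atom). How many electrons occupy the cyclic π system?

8

Every ring atom contributes a p orbital perpendicular to the ring (each doubly-bonded ring atom is sp² with one p-orbital electron; each sp² =N– keeps its lone pair in-plane and puts one electron into the π system), so the π system is cyclic and fully conjugated.
Counting π electrons: 4 × 2 = 8 from the 4 double-bond units.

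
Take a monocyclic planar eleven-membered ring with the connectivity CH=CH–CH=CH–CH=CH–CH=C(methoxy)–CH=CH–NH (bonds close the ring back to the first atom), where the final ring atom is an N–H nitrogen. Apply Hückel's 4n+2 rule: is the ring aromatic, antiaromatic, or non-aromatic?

Antiaromatic

All ring atoms are sp² and supply a p orbital to the ring (every atom in a ring double bond is sp² and brings one electron to the p orbital; the pyrrole-type nitrogen donates its lone pair from the p orbital); the conjugation is uninterrupted.
π-electron count: 5 × 2 = 10 from the double-bond units + 2 from the NH atom = 12.
A 4n π count (12, n = 3) in a planar conjugated ring means antiaromatic.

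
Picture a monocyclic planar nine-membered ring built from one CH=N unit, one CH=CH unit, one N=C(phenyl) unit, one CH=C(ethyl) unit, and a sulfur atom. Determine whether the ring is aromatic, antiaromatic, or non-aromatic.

Aromatic

Every ring atom contributes a p orbital perpendicular to the ring (the double-bond atoms are sp², each contributing one p electron; each sp² =N– keeps its lone pair in-plane and puts one electron into the π system; the sulfur donates one lone pair from its p orbital), so the π system is cyclic and fully conjugated.
Adding the contributions, 4 × 2 = 8 from the double-bond units + 2 from the S atom = 10.
With 10 π electrons (n = 2), the Hückel 4n+2 condition holds.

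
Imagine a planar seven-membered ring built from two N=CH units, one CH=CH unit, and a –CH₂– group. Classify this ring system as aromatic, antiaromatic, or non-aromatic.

Non-aromatic

At the CH2 position, the tetrahedral CH₂ carbon is sp³ and has no p orbital in the ring π system; the ring's p-orbital overlap is broken there.
Broken conjugation rules out both aromaticity and antiaromaticity.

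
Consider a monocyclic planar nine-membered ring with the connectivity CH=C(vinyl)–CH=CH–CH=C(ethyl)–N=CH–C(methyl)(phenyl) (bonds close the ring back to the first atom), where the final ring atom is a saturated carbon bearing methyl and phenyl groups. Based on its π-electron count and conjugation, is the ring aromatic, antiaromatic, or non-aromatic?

The C(methyl)(phenyl) position has four σ bonds — that saturated carbon is sp³ and has no p orbital in the ring π system — so the cyclic conjugation is interrupted.
Broken conjugation rules out both aromaticity and antiaromaticity.

Non-aromatic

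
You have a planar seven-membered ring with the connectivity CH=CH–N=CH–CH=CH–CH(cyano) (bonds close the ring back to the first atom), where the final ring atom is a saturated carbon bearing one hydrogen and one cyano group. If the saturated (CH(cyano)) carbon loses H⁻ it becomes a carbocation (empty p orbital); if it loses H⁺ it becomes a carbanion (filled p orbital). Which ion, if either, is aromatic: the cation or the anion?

Once that carbon is sp², every ring atom has a p orbital and both ions are fully conjugated.
Cation: 3 × 2 + 0 = 6 π electrons → 4(1)+2, aromatic.
Anion: 3 × 2 + 2 = 8 π electrons → 4(2), antiaromatic.

The cation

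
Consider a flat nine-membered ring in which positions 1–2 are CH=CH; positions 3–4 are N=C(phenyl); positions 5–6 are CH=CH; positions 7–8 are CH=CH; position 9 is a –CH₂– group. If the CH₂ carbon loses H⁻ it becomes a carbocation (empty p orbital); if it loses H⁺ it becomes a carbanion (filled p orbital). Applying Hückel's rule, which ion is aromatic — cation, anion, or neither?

In either ion the ring is fully conjugated: every atom, including the new sp² carbon, supplies a p orbital.
Cation: 4 × 2 + 0 = 8 π electrons → 4(2), antiaromatic.
Anion: 4 × 2 + 2 = 10 π electrons → 4(2)+2, aromatic.

The anion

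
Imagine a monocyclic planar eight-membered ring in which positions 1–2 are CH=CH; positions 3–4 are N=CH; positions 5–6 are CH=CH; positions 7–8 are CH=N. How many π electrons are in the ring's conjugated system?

All ring atoms are sp² and supply a p orbital to the ring (every atom in a ring double bond is sp² and brings one electron to the p orbital; each =N– nitrogen is pyridine-type (lone pair in the sp² plane, one electron in the p orbital)); the conjugation is uninterrupted.
Adding the contributions, 4 × 2 = 8 from the 4 double-bond units.

8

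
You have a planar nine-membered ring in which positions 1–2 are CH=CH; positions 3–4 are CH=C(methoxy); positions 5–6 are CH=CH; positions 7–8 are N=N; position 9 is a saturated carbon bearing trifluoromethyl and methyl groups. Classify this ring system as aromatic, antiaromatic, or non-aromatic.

Non-aromatic

The C(trifluoromethyl)(methyl) carbon is saturated: that saturated carbon is sp³ and has no p orbital in the ring π system. Conjugation is not continuous around the ring.
Hückel's rule only applies to fully conjugated rings, so this one is simply non-aromatic.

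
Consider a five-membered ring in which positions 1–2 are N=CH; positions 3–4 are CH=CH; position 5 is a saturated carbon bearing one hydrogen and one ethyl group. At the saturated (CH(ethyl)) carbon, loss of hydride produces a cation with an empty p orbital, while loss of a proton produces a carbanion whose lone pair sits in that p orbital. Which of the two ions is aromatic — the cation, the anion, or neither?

The anion

Both ions have a continuous loop of p orbitals — each ring atom is sp².
Cation: 2 × 2 + 0 = 4 π electrons → 4(1), antiaromatic.
Anion: 2 × 2 + 2 = 6 π electrons → 4(1)+2, aromatic.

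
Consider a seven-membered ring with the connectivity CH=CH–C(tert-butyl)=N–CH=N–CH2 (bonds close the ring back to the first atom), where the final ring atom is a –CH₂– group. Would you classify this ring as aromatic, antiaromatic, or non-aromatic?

Non-aromatic

The CH2 position has four σ bonds — the tetrahedral CH₂ carbon is sp³ and has no p orbital in the ring π system — so the cyclic conjugation is interrupted.
Without a continuous loop of overlapping p orbitals the Hückel electron count never comes into play.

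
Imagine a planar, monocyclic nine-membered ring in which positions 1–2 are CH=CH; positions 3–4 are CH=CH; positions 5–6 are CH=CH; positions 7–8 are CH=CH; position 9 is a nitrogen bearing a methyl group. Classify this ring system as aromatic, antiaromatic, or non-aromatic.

The p orbitals form a continuous loop: each doubly-bonded ring atom is sp² with one p-orbital electron; the pyrrole-type nitrogen donates its lone pair from the p orbital. The ring is fully conjugated.
Tallying contributions gives 4 × 2 = 8 from the double-bond units + 2 from the N(methyl) atom = 10.
10 = 4(2) + 2, which satisfies Hückel's 4n+2 rule.

Aromatic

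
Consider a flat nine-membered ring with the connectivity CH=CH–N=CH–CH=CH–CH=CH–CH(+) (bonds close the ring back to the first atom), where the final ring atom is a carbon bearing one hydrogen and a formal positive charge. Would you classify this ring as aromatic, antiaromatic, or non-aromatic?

Antiaromatic

All ring atoms are sp² and supply a p orbital to the ring (every atom in a ring double bond is sp² and brings one electron to the p orbital; each sp² =N– keeps its lone pair in-plane and puts one electron into the π system; the carbocation has an empty p orbital); the conjugation is uninterrupted.
Tallying contributions gives 4 × 2 = 8 from the double-bond units + 0 from the CH(+) atom = 8.
A 4n π count (8, n = 2) in a planar conjugated ring means antiaromatic.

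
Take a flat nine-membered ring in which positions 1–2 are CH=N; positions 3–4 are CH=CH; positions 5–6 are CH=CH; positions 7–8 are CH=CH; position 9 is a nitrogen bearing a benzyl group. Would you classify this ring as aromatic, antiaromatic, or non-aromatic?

Aromatic

Every ring atom contributes a p orbital perpendicular to the ring (the double-bond atoms are sp², each contributing one p electron; each =N– nitrogen is pyridine-type (lone pair in the sp² plane, one electron in the p orbital); the pyrrole-type nitrogen donates its lone pair from the p orbital), so the π system is cyclic and fully conjugated.
Tallying contributions gives 4 × 2 = 8 from the double-bond units + 2 from the N(benzyl) atom = 10.
That gives a 4n+2 count (10, n = 2).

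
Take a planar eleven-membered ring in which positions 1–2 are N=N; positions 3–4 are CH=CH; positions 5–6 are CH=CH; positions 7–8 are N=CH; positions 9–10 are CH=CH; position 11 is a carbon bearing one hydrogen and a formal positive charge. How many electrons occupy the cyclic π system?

Check conjugation: every atom in a ring double bond is sp² and brings one electron to the p orbital; the doubly-bonded nitrogens are pyridine-type — their lone pairs lie in the ring plane, leaving one electron in the p orbital; the carbocation has an empty p orbital — every position has a p orbital, so the cyclic π system is continuous.
Adding the contributions, 5 × 2 = 10 from the double-bond units + 0 from the CH(+) atom = 10.

10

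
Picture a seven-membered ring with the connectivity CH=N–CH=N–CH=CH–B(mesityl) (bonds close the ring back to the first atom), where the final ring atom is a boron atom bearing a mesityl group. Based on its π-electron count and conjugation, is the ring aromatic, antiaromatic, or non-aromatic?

Aromatic

All ring atoms are sp² and supply a p orbital to the ring (the double-bond atoms are sp², each contributing one p electron; the doubly-bonded nitrogens are pyridine-type — their lone pairs lie in the ring plane, leaving one electron in the p orbital; the boron has an empty p orbital); the conjugation is uninterrupted.
π-electron count: 3 × 2 = 6 from the double-bond units + 0 from the B(mesityl) atom = 6.
Since 6 = 4·1 + 2, the ring meets the 4n+2 criterion.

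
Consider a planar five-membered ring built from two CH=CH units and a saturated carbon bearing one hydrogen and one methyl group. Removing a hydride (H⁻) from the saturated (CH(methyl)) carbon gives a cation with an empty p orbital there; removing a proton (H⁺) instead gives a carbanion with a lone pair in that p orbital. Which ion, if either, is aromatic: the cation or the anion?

The anion

Once that carbon is sp², every ring atom has a p orbital and both ions are fully conjugated.
Cation: 2 × 2 + 0 = 4 π electrons → 4(1), antiaromatic.
Anion: 2 × 2 + 2 = 6 π electrons → 4(1)+2, aromatic.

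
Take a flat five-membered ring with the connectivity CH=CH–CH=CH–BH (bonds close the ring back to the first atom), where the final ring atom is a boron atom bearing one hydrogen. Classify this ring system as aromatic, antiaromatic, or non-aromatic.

Antiaromatic

Check conjugation: every atom in a ring double bond is sp² and brings one electron to the p orbital; the boron has an empty p orbital — every position has a p orbital, so the cyclic π system is continuous.
Adding the contributions, 2 × 2 = 4 from the double-bond units + 0 from the BH atom = 4.
4 is a 4n count (n = 1), so the planar conjugated ring is antiaromatic.
This is borole.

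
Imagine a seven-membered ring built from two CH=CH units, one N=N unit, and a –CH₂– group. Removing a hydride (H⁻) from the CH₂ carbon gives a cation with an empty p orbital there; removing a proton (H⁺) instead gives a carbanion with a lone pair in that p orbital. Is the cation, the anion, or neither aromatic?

Once that carbon is sp², every ring atom has a p orbital and both ions are fully conjugated.
Cation: 3 × 2 + 0 = 6 π electrons → 4(1)+2, aromatic.
Anion: 3 × 2 + 2 = 8 π electrons → 4(2), antiaromatic.

The cation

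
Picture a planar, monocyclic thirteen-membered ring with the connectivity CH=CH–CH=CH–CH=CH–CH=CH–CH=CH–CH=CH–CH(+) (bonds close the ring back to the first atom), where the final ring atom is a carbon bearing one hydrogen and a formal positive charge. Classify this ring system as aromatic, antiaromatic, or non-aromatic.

Antiaromatic

The p orbitals form a continuous loop: every atom in a ring double bond is sp² and brings one electron to the p orbital; the carbocation has an empty p orbital. The ring is fully conjugated.
Tallying contributions gives 6 × 2 = 12 from the double-bond units + 0 from the CH(+) atom = 12.
12 is a 4n count (n = 3), so the planar conjugated ring is antiaromatic.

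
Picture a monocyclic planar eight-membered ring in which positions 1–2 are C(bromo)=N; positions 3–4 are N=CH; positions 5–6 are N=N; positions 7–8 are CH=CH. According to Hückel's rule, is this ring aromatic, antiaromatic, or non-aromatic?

Antiaromatic

All ring atoms are sp² and supply a p orbital to the ring (the double-bond atoms are sp², each contributing one p electron; the doubly-bonded nitrogens are pyridine-type — their lone pairs lie in the ring plane, leaving one electron in the p orbital); the conjugation is uninterrupted.
Counting π electrons: 4 × 2 = 8 from the 4 double-bond units.
With 8 = 4·2 π electrons, Hückel's rule classifies the planar ring as antiaromatic.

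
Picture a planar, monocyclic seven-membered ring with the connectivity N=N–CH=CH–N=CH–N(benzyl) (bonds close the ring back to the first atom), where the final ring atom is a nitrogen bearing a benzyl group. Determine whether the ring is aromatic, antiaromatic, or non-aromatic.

All ring atoms are sp² and supply a p orbital to the ring (each doubly-bonded ring atom is sp² with one p-orbital electron; the doubly-bonded nitrogens are pyridine-type — their lone pairs lie in the ring plane, leaving one electron in the p orbital; the pyrrole-type nitrogen donates its lone pair from the p orbital); the conjugation is uninterrupted.
Tallying contributions gives 3 × 2 = 6 from the double-bond units + 2 from the N(benzyl) atom = 8.
With 8 = 4·2 π electrons, Hückel's rule classifies the planar ring as antiaromatic.

Antiaromatic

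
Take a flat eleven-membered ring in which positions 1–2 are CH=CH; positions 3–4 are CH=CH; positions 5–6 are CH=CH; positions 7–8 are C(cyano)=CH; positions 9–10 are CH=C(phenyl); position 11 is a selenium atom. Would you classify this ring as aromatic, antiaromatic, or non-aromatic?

Antiaromatic

Check conjugation: the double-bond atoms are sp², each contributing one p electron; the selenium donates one lone pair from its p orbital — every position has a p orbital, so the cyclic π system is continuous.
Counting π electrons: 5 × 2 = 10 from the double-bond units + 2 from the Se atom = 12.
A 4n π count (12, n = 3) in a planar conjugated ring means antiaromatic.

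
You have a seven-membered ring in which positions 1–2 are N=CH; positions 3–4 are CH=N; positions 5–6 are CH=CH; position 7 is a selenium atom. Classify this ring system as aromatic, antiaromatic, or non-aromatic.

Every ring atom contributes a p orbital perpendicular to the ring (every atom in a ring double bond is sp² and brings one electron to the p orbital; each =N– nitrogen is pyridine-type (lone pair in the sp² plane, one electron in the p orbital); the selenium donates one lone pair from its p orbital), so the π system is cyclic and fully conjugated.
Counting π electrons: 3 × 2 = 6 from the double-bond units + 2 from the Se atom = 8.
8 is a 4n count (n = 2), so the planar conjugated ring is antiaromatic.

Antiaromatic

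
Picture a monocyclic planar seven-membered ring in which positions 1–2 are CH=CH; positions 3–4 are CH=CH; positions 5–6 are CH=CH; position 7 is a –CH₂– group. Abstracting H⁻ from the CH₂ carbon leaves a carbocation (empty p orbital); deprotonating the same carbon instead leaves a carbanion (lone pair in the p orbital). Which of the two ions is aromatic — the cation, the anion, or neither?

The cation

In either ion the ring is fully conjugated: every atom, including the new sp² carbon, supplies a p orbital.
Cation: 3 × 2 + 0 = 6 π electrons → 4(1)+2, aromatic.
Anion: 3 × 2 + 2 = 8 π electrons → 4(2), antiaromatic.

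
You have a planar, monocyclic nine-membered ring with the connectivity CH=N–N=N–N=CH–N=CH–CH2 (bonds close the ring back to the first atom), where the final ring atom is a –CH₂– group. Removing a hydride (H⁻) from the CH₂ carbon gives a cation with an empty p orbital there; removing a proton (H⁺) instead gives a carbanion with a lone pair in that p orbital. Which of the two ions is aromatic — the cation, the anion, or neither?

The anion

Once that carbon is sp², every ring atom has a p orbital and both ions are fully conjugated.
Cation: 4 × 2 + 0 = 8 π electrons → 4(2), antiaromatic.
Anion: 4 × 2 + 2 = 10 π electrons → 4(2)+2, aromatic.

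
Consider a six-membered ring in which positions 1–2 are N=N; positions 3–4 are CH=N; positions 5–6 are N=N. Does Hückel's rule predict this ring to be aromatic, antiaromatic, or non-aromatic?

Check conjugation: each doubly-bonded ring atom is sp² with one p-orbital electron; each =N– nitrogen is pyridine-type (lone pair in the sp² plane, one electron in the p orbital) — every position has a p orbital, so the cyclic π system is continuous.
Tallying contributions gives 3 × 2 = 6 from the 3 double-bond units.
Since 6 = 4·1 + 2, the ring meets the 4n+2 criterion.

Aromatic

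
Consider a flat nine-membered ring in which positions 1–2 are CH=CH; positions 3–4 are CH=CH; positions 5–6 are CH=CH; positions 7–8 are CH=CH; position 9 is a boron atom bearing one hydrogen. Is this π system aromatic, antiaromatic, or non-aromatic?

Check conjugation: every atom in a ring double bond is sp² and brings one electron to the p orbital; the boron has an empty p orbital — every position has a p orbital, so the cyclic π system is continuous.
Counting π electrons: 4 × 2 = 8 from the double-bond units + 0 from the BH atom = 8.
8 = 4(2); a planar, fully conjugated 4n system is antiaromatic.

Antiaromatic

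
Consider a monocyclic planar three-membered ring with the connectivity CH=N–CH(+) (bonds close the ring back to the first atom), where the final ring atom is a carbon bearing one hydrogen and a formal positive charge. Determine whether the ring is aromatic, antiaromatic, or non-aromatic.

Check conjugation: every atom in a ring double bond is sp² and brings one electron to the p orbital; the doubly-bonded nitrogens are pyridine-type — their lone pairs lie in the ring plane, leaving one electron in the p orbital; the carbocation has an empty p orbital — every position has a p orbital, so the cyclic π system is continuous.
Counting π electrons: 1 × 2 = 2 from the double-bond unit + 0 from the CH(+) atom = 2.
With 2 π electrons (n = 0), the Hückel 4n+2 condition holds.

Aromatic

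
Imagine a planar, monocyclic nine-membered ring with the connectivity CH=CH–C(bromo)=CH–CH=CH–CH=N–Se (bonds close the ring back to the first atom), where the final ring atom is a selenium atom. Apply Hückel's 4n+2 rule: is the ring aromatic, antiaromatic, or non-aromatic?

Aromatic

Check conjugation: the double-bond atoms are sp², each contributing one p electron; each sp² =N– keeps its lone pair in-plane and puts one electron into the π system; the selenium donates one lone pair from its p orbital — every position has a p orbital, so the cyclic π system is continuous.
Counting π electrons: 4 × 2 = 8 from the double-bond units + 2 from the Se atom = 10.
That gives a 4n+2 count (10, n = 2).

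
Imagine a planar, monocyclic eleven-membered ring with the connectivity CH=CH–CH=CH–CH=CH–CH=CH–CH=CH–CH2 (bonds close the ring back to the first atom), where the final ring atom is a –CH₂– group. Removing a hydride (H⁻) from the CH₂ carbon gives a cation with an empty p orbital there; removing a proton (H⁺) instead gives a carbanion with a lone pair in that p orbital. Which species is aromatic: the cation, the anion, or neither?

The cation

In either ion the ring is fully conjugated: every atom, including the new sp² carbon, supplies a p orbital.
Cation: 5 × 2 + 0 = 10 π electrons → 4(2)+2, aromatic.
Anion: 5 × 2 + 2 = 12 π electrons → 4(3), antiaromatic.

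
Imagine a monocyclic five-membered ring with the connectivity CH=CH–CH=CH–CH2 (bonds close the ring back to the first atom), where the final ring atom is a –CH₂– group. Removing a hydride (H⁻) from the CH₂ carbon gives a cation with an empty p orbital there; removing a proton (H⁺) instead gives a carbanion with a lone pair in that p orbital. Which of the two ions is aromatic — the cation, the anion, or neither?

The anion

In either ion the ring is fully conjugated: every atom, including the new sp² carbon, supplies a p orbital.
Cation: 2 × 2 + 0 = 4 π electrons → 4(1), antiaromatic.
Anion: 2 × 2 + 2 = 6 π electrons → 4(1)+2, aromatic.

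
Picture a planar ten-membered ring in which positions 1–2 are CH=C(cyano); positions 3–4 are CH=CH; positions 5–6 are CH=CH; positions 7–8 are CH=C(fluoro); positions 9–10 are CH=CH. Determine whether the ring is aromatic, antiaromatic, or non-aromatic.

All ring atoms are sp² and supply a p orbital to the ring (the double-bond atoms are sp², each contributing one p electron); the conjugation is uninterrupted.
Counting π electrons: 5 × 2 = 10 from the 5 double-bond units.
With 10 π electrons (n = 2), the Hückel 4n+2 condition holds.

Aromatic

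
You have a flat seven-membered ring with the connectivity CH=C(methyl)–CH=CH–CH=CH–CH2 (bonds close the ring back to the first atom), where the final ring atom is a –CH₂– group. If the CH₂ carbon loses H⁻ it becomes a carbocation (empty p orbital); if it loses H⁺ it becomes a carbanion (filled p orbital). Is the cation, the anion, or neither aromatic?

The cation

In either ion the ring is fully conjugated: every atom, including the new sp² carbon, supplies a p orbital.
Cation: 3 × 2 + 0 = 6 π electrons → 4(1)+2, aromatic.
Anion: 3 × 2 + 2 = 8 π electrons → 4(2), antiaromatic.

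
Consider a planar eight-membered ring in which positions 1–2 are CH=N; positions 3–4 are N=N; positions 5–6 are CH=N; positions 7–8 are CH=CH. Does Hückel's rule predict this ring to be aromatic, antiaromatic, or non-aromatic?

Check conjugation: every atom in a ring double bond is sp² and brings one electron to the p orbital; the doubly-bonded nitrogens are pyridine-type — their lone pairs lie in the ring plane, leaving one electron in the p orbital — every position has a p orbital, so the cyclic π system is continuous.
Counting π electrons: 4 × 2 = 8 from the 4 double-bond units.
With 8 = 4·2 π electrons, Hückel's rule classifies the planar ring as antiaromatic.

Antiaromatic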